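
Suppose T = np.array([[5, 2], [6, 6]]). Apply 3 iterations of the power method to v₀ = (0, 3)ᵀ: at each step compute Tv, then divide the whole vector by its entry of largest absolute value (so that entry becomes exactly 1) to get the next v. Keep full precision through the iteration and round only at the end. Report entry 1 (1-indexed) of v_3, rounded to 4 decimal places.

Tv0 = (6.00000, 18.00000); divide by 18.00000 → v1 = (0.33333, 1.00000)
Tv1 = (3.66667, 8.00000); divide by 8.00000 → v2 = (0.45833, 1.00000)
Tv2 = (4.29167, 8.75000); divide by 8.75000 → v3 = (0.49048, 1.00000)
Requested entry of v3: 618/1260 = 0.4905

0.4905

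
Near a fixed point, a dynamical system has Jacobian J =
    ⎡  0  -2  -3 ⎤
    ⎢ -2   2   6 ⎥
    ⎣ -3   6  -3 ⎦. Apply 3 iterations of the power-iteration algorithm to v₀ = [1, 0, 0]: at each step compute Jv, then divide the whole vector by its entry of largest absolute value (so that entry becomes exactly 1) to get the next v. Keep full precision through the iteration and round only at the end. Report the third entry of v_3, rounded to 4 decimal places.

Jv0 = (0.00000, -2.00000, -3.00000); divide by -3.00000 → v1 = (0.00000, 0.66667, 1.00000)
Jv1 = (-4.33333, 7.33333, 1.00000); divide by 7.33333 → v2 = (-0.59091, 1.00000, 0.13636)
Jv2 = (-2.40909, 4.00000, 7.36364); divide by 7.36364 → v3 = (-0.32716, 0.54321, 1.00000)
Requested entry of v3: -162/-162 = 1.0000

1.0000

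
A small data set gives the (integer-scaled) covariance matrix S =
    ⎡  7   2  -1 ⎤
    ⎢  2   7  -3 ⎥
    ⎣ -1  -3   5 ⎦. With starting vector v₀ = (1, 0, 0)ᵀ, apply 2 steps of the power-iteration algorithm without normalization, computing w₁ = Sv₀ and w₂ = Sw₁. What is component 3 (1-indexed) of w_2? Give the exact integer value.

-18

w1 = Sv₀ = (7, 2, -1)
w2 = Sw1 = (54, 31, -18)
The requested component of w2 is -18.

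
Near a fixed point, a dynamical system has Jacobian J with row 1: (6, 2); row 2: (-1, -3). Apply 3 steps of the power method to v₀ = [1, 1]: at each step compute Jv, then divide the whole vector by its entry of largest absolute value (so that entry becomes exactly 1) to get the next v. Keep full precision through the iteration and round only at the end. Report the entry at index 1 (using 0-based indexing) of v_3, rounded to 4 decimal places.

-0.2097

Jv0 = (8.00000, -4.00000); divide by 8.00000 → v1 = (1.00000, -0.50000)
Jv1 = (5.00000, 0.50000); divide by 5.00000 → v2 = (1.00000, 0.10000)
Jv2 = (6.20000, -1.30000); divide by 6.20000 → v3 = (1.00000, -0.20968)
Requested entry of v3: -52/248 = -0.2097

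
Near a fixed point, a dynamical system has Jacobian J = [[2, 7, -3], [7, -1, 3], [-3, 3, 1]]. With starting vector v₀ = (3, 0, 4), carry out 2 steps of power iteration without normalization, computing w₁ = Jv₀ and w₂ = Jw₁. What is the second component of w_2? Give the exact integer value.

w1 = Jv₀ = (2·3 + 7·0 + (-3)·4; 7·3 + (-1)·0 + 3·4; (-3)·3 + 3·0 + 1·4) = (-6, 33, -5)
w2 = Jw1 = (2·(-6) + 7·33 + (-3)·(-5); 7·(-6) + (-1)·33 + 3·(-5); (-3)·(-6) + 3·33 + 1·(-5)) = (234, -90, 112)
The requested component of w2 is -90.

-90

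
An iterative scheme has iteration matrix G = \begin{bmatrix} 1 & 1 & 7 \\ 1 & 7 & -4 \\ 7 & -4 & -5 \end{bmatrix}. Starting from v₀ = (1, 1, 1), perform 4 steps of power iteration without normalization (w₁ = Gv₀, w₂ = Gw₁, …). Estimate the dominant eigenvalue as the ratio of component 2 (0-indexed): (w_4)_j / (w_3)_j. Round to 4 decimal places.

-10.8411

w1 = Gv₀ = (1·1 + 1·1 + 7·1; 1·1 + 7·1 + (-4)·1; 7·1 + (-4)·1 + (-5)·1) = (9, 4, -2)
w2 = Gw1 = (1·9 + 1·4 + 7·(-2); 1·9 + 7·4 + (-4)·(-2); 7·9 + (-4)·4 + (-5)·(-2)) = (-1, 45, 57)
w3 = Gw2 = (443, 86, -472)
w4 = Gw3 = (-2775, 2933, 5117)
Ratio at component: 5117 / -472 = -10.8411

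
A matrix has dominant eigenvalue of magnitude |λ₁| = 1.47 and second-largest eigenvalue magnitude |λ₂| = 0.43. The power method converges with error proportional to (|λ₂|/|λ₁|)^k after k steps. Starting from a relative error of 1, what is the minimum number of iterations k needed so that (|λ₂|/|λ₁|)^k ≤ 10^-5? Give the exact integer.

10

|λ₂/λ₁| = 0.43/1.47 = 0.29252
Need k ≥ ln(10^-5) / ln(0.29252) = -11.5129 / -1.2292 ≈ 9.366
Smallest integer k satisfying the bound: 10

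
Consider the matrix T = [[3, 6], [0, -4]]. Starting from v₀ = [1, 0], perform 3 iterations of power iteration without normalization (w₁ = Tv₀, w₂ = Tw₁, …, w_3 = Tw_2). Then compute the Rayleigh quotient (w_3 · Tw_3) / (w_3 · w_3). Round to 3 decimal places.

λ ≈ 3.000

w1 = Tv₀ = (3, 0)
w2 = Tw1 = (9, 0)
w3 = Tw2 = (27, 0)
Tw3 = (81, 0)
w3·Tw3 = 27·81 + 0·0 = 2187; w3·w3 = 27·27 + 0·0 = 729
λ ≈ 2187/729 = 3.000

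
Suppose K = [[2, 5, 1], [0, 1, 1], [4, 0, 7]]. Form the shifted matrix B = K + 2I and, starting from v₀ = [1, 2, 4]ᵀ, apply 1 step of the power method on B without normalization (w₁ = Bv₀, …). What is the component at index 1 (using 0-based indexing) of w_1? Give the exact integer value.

10

B = K + 2I has rows (4, 5, 1); (0, 3, 1); (4, 0, 9)
w1 = Bv₀ = (4·1 + 5·2 + 1·4; 0·1 + 3·2 + 1·4; 4·1 + 0·2 + 9·4) = (18, 10, 40)
Requested component of w1: 10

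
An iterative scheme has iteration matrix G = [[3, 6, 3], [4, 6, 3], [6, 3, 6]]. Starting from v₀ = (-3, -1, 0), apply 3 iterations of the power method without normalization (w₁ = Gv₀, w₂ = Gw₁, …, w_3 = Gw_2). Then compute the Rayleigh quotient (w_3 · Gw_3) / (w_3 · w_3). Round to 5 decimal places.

λ ≈ 13.26449

w1 = Gv₀ = (3·(-3) + 6·(-1) + 3·0; 4·(-3) + 6·(-1) + 3·0; 6·(-3) + 3·(-1) + 6·0) = (-15, -18, -21)
w2 = Gw1 = (3·(-15) + 6·(-18) + 3·(-21); 4·(-15) + 6·(-18) + 3·(-21); 6·(-15) + 3·(-18) + 6·(-21)) = (-216, -231, -270)
w3 = Gw2 = (-2844, -3060, -3609)
Gw3 = (-37719, -40563, -47898)
w3·Gw3 = (-2844)·(-37719) + (-3060)·(-40563) + (-3609)·(-47898) = 404259498; w3·w3 = (-2844)·(-2844) + (-3060)·(-3060) + (-3609)·(-3609) = 30476817
λ ≈ 404259498/30476817 = 13.26449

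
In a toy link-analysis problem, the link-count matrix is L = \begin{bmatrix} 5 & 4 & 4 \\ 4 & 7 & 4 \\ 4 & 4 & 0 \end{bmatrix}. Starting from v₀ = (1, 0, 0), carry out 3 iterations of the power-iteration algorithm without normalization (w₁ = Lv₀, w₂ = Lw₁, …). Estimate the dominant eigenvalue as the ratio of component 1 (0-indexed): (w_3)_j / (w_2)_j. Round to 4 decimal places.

λ ≈ 12.8125

w1 = Lv₀ = (5·1 + 4·0 + 4·0; 4·1 + 7·0 + 4·0; 4·1 + 4·0 + 0·0) = (5, 4, 4)
w2 = Lw1 = (5·5 + 4·4 + 4·4; 4·5 + 7·4 + 4·4; 4·5 + 4·4 + 0·4) = (57, 64, 36)
w3 = Lw2 = (685, 820, 484)
Ratio at component: 820 / 64 = 12.8125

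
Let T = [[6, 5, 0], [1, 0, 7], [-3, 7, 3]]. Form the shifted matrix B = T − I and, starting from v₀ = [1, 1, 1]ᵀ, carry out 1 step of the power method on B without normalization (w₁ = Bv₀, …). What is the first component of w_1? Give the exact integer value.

10

B = T − I has rows (5, 5, 0); (1, -1, 7); (-3, 7, 2)
w1 = Bv₀ = (5·1 + 5·1 + 0·1; 1·1 + (-1)·1 + 7·1; (-3)·1 + 7·1 + 2·1) = (10, 7, 6)
Requested component of w1: 10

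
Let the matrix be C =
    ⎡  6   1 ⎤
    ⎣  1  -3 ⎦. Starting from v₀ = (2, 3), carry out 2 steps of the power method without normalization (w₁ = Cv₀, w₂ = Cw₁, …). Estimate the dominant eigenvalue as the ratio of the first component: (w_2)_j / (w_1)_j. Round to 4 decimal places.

w1 = Cv₀ = (15, -7)
w2 = Cw1 = (83, 36)
Ratio at component: 83 / 15 = 5.5333

λ ≈ 5.5333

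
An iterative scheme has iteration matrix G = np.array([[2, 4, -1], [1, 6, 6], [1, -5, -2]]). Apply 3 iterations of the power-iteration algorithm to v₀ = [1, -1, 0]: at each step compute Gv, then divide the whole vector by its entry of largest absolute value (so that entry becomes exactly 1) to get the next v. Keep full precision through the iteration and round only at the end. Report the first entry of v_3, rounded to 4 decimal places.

0.7639

Gv0 = (-2.00000, -5.00000, 6.00000); divide by 6.00000 → v1 = (-0.33333, -0.83333, 1.00000)
Gv1 = (-5.00000, 0.66667, 1.83333); divide by -5.00000 → v2 = (1.00000, -0.13333, -0.36667)
Gv2 = (1.83333, -2.00000, 2.40000); divide by 2.40000 → v3 = (0.76389, -0.83333, 1.00000)
Requested entry of v3: -55/-72 = 0.7639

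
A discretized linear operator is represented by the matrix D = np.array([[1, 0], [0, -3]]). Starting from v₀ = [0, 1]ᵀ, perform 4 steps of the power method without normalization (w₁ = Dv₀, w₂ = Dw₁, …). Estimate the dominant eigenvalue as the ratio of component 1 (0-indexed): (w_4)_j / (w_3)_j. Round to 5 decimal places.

w1 = Dv₀ = (1·0 + 0·1; 0·0 + (-3)·1) = (0, -3)
w2 = Dw1 = (1·0 + 0·(-3); 0·0 + (-3)·(-3)) = (0, 9)
w3 = Dw2 = (0, -27)
w4 = Dw3 = (0, 81)
Ratio at component: 81 / -27 = -3.00000

-3.00000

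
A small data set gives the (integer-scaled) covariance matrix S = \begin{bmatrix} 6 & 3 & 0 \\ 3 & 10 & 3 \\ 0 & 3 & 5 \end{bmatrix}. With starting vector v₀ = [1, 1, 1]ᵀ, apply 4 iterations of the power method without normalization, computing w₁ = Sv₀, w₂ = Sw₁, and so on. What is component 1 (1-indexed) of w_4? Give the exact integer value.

w1 = Sv₀ = (6·1 + 3·1 + 0·1; 3·1 + 10·1 + 3·1; 0·1 + 3·1 + 5·1) = (9, 16, 8)
w2 = Sw1 = (6·9 + 3·16 + 0·8; 3·9 + 10·16 + 3·8; 0·9 + 3·16 + 5·8) = (102, 211, 88)
w3 = Sw2 = (1245, 2680, 1073)
w4 = Sw3 = (15510, 33754, 13405)
The requested component of w4 is 15510.

15510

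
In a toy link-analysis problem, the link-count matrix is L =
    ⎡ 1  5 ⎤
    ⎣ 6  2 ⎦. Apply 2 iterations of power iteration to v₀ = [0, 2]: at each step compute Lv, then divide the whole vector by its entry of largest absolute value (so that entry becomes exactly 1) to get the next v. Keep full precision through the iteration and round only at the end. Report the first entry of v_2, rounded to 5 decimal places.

Lv0 = (10.000000, 4.000000); divide by 10.000000 → v1 = (1.000000, 0.400000)
Lv1 = (3.000000, 6.800000); divide by 6.800000 → v2 = (0.441176, 1.000000)
Requested entry of v2: 30/68 = 0.44118

0.44118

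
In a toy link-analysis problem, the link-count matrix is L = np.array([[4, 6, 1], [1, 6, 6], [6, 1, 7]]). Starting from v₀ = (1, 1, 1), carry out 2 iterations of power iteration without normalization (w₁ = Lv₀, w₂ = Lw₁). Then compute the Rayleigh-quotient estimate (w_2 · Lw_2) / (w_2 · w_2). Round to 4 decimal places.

λ ≈ 12.7944

w1 = Lv₀ = (11, 13, 14)
w2 = Lw1 = (136, 173, 177)
Lw2 = (1759, 2236, 2228)
w2·Lw2 = 136·1759 + 173·2236 + 177·2228 = 1020408; w2·w2 = 136·136 + 173·173 + 177·177 = 79754
λ ≈ 1020408/79754 = 12.7944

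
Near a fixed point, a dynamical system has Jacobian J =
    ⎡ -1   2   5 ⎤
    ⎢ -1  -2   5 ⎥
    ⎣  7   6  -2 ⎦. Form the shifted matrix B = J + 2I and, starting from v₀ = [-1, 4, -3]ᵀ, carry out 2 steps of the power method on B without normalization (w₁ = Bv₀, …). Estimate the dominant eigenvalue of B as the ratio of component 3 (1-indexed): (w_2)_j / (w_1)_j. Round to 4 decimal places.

B = J + 2I has rows (1, 2, 5); (-1, 0, 5); (7, 6, 0)
w1 = Bv₀ = (1·(-1) + 2·4 + 5·(-3); (-1)·(-1) + 0·4 + 5·(-3); 7·(-1) + 6·4 + 0·(-3)) = (-8, -14, 17)
w2 = Bw1 = (1·(-8) + 2·(-14) + 5·17; (-1)·(-8) + 0·(-14) + 5·17; 7·(-8) + 6·(-14) + 0·17) = (49, 93, -140)
Ratio: -140/17 = -8.2353

μ ≈ -8.2353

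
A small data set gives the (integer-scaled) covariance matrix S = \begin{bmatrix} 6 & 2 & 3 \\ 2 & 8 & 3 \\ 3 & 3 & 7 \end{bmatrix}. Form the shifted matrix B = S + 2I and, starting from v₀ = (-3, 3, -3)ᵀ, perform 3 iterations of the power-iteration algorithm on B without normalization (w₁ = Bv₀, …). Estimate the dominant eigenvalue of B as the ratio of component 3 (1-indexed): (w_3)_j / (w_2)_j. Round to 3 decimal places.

11.710

B = S + 2I has rows (8, 2, 3); (2, 10, 3); (3, 3, 9)
w1 = Bv₀ = (8·(-3) + 2·3 + 3·(-3); 2·(-3) + 10·3 + 3·(-3); 3·(-3) + 3·3 + 9·(-3)) = (-27, 15, -27)
w2 = Bw1 = (8·(-27) + 2·15 + 3·(-27); 2·(-27) + 10·15 + 3·(-27); 3·(-27) + 3·15 + 9·(-27)) = (-267, 15, -279)
w3 = Bw2 = (-2943, -1221, -3267)
Ratio: -3267/-279 = 11.710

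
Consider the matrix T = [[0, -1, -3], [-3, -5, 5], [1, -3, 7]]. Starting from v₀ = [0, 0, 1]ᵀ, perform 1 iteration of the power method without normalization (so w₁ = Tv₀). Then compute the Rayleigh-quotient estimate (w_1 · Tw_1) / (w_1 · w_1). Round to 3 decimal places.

λ ≈ 4.699

w1 = Tv₀ = (0·0 + (-1)·0 + (-3)·1; (-3)·0 + (-5)·0 + 5·1; 1·0 + (-3)·0 + 7·1) = (-3, 5, 7)
Tw1 = (-26, 19, 31)
w1·Tw1 = (-3)·(-26) + 5·19 + 7·31 = 390; w1·w1 = (-3)·(-3) + 5·5 + 7·7 = 83
λ ≈ 390/83 = 4.699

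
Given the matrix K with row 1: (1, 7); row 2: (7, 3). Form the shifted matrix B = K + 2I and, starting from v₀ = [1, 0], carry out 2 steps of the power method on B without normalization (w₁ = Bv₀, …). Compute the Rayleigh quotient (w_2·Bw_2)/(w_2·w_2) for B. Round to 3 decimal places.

B = K + 2I has rows (3, 7); (7, 5)
w1 = Bv₀ = (3, 7)
w2 = Bw1 = (58, 56)
Bw2 = (566, 686)
w2·Bw2 = 71244; w2·w2 = 6500; μ ≈ 71244/6500 = 10.961

μ ≈ 10.961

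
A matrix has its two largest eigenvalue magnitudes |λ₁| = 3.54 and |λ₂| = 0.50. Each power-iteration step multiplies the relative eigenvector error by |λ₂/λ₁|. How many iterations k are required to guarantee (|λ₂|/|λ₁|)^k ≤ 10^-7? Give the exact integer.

9

|λ₂/λ₁| = 0.50/3.54 = 0.14124
Need k ≥ ln(10^-7) / ln(0.14124) = -16.1181 / -1.9573 ≈ 8.235
Smallest integer k satisfying the bound: 9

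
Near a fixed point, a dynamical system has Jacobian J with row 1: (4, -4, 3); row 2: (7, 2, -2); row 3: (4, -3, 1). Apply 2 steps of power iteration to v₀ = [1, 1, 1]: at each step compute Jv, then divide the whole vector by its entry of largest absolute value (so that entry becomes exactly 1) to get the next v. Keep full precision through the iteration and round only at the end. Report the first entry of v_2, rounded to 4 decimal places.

-0.3226

Jv0 = (3.00000, 7.00000, 2.00000); divide by 7.00000 → v1 = (0.42857, 1.00000, 0.28571)
Jv1 = (-1.42857, 4.42857, -1.00000); divide by 4.42857 → v2 = (-0.32258, 1.00000, -0.22581)
Requested entry of v2: -10/31 = -0.3226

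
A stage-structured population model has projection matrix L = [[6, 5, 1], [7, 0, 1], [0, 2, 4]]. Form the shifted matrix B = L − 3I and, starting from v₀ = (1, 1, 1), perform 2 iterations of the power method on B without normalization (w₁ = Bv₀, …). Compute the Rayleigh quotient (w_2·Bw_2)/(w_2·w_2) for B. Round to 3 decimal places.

6.524

B = L − 3I has rows (3, 5, 1); (7, -3, 1); (0, 2, 1)
w1 = Bv₀ = (9, 5, 3)
w2 = Bw1 = (55, 51, 13)
Bw2 = (433, 245, 115)
w2·Bw2 = 37805; w2·w2 = 5795; μ ≈ 37805/5795 = 6.524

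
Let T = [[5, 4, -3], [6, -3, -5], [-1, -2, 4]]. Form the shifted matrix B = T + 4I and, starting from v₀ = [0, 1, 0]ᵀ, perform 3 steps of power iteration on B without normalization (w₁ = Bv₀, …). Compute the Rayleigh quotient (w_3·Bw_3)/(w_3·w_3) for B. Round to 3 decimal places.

B = T + 4I has rows (9, 4, -3); (6, 1, -5); (-1, -2, 8)
w1 = Bv₀ = (9·0 + 4·1 + (-3)·0; 6·0 + 1·1 + (-5)·0; (-1)·0 + (-2)·1 + 8·0) = (4, 1, -2)
w2 = Bw1 = (9·4 + 4·1 + (-3)·(-2); 6·4 + 1·1 + (-5)·(-2); (-1)·4 + (-2)·1 + 8·(-2)) = (46, 35, -22)
w3 = Bw2 = (620, 421, -292)
Bw3 = (8140, 5601, -3798)
w3·Bw3 = 8513837; w3·w3 = 646905; μ ≈ 8513837/646905 = 13.161

μ ≈ 13.161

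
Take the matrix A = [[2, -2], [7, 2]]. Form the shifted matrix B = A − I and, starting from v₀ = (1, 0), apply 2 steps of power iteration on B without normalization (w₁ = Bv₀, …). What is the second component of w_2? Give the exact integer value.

B = A − I has rows (1, -2); (7, 1)
w1 = Bv₀ = (1, 7)
w2 = Bw1 = (-13, 14)
Requested component of w2: 14

14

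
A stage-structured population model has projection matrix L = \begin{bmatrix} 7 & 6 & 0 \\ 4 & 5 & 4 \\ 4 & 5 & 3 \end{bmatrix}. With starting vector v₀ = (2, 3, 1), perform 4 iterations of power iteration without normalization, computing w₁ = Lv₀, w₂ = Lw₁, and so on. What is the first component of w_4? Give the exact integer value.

62786

w1 = Lv₀ = (32, 27, 26)
w2 = Lw1 = (386, 367, 341)
w3 = Lw2 = (4904, 4743, 4402)
w4 = Lw3 = (62786, 60939, 56537)
The requested component of w4 is 62786.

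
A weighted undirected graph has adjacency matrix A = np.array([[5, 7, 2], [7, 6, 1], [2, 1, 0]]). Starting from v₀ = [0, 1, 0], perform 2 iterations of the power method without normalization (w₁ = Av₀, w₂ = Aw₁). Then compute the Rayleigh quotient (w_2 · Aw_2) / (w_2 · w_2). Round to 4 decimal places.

w1 = Av₀ = (5·0 + 7·1 + 2·0; 7·0 + 6·1 + 1·0; 2·0 + 1·1 + 0·0) = (7, 6, 1)
w2 = Aw1 = (5·7 + 7·6 + 2·1; 7·7 + 6·6 + 1·1; 2·7 + 1·6 + 0·1) = (79, 86, 20)
Aw2 = (1037, 1089, 244)
w2·Aw2 = 79·1037 + 86·1089 + 20·244 = 180457; w2·w2 = 79·79 + 86·86 + 20·20 = 14037
λ ≈ 180457/14037 = 12.8558

λ ≈ 12.8558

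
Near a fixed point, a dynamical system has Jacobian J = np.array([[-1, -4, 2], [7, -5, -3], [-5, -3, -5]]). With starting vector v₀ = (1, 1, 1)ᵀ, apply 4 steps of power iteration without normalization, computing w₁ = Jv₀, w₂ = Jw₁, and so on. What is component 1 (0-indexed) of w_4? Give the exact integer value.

4303

w1 = Jv₀ = (-3, -1, -13)
w2 = Jw1 = (-19, 23, 83)
w3 = Jw2 = (93, -497, -389)
w4 = Jw3 = (1117, 4303, 2971)
The requested component of w4 is 4303.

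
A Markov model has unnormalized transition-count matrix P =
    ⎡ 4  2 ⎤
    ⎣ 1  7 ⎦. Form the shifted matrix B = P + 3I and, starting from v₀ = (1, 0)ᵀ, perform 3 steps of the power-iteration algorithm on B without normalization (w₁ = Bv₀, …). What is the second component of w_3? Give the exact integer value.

B = P + 3I has rows (7, 2); (1, 10)
w1 = Bv₀ = (7, 1)
w2 = Bw1 = (51, 17)
w3 = Bw2 = (391, 221)
Requested component of w3: 221

221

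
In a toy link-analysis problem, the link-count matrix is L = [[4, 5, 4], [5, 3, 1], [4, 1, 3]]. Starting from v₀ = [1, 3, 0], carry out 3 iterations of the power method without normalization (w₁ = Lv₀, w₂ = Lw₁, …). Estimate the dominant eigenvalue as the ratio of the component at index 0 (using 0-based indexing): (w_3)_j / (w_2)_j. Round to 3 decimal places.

w1 = Lv₀ = (4·1 + 5·3 + 4·0; 5·1 + 3·3 + 1·0; 4·1 + 1·3 + 3·0) = (19, 14, 7)
w2 = Lw1 = (4·19 + 5·14 + 4·7; 5·19 + 3·14 + 1·7; 4·19 + 1·14 + 3·7) = (174, 144, 111)
w3 = Lw2 = (1860, 1413, 1173)
Ratio at component: 1860 / 174 = 10.690

λ ≈ 10.690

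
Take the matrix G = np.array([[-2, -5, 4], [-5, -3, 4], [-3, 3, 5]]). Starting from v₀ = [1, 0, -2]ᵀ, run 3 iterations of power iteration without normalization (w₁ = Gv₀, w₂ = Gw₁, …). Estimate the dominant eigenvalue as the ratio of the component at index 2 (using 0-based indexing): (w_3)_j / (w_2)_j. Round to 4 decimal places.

λ ≈ 4.8378

w1 = Gv₀ = ((-2)·1 + (-5)·0 + 4·(-2); (-5)·1 + (-3)·0 + 4·(-2); (-3)·1 + 3·0 + 5·(-2)) = (-10, -13, -13)
w2 = Gw1 = ((-2)·(-10) + (-5)·(-13) + 4·(-13); (-5)·(-10) + (-3)·(-13) + 4·(-13); (-3)·(-10) + 3·(-13) + 5·(-13)) = (33, 37, -74)
w3 = Gw2 = (-547, -572, -358)
Ratio at component: -358 / -74 = 4.8378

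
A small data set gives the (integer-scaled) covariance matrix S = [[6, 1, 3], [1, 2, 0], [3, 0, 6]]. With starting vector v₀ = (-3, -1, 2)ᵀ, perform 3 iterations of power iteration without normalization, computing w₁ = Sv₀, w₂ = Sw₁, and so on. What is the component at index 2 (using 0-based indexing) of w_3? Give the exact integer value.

-348

w1 = Sv₀ = (6·(-3) + 1·(-1) + 3·2; 1·(-3) + 2·(-1) + 0·2; 3·(-3) + 0·(-1) + 6·2) = (-13, -5, 3)
w2 = Sw1 = (6·(-13) + 1·(-5) + 3·3; 1·(-13) + 2·(-5) + 0·3; 3·(-13) + 0·(-5) + 6·3) = (-74, -23, -21)
w3 = Sw2 = (-530, -120, -348)
The requested component of w3 is -348.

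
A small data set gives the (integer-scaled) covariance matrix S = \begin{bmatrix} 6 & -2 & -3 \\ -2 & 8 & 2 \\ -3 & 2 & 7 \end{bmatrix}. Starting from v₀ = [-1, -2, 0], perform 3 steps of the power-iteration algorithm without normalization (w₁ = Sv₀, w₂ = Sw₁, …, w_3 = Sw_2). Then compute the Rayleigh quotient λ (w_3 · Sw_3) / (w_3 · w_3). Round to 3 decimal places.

w1 = Sv₀ = (6·(-1) + (-2)·(-2) + (-3)·0; (-2)·(-1) + 8·(-2) + 2·0; (-3)·(-1) + 2·(-2) + 7·0) = (-2, -14, -1)
w2 = Sw1 = (6·(-2) + (-2)·(-14) + (-3)·(-1); (-2)·(-2) + 8·(-14) + 2·(-1); (-3)·(-2) + 2·(-14) + 7·(-1)) = (19, -110, -29)
w3 = Sw2 = (421, -976, -480)
Sw3 = (5918, -9610, -6575)
w3·Sw3 = 421·5918 + (-976)·(-9610) + (-480)·(-6575) = 15026838; w3·w3 = 421·421 + (-976)·(-976) + (-480)·(-480) = 1360217
λ ≈ 15026838/1360217 = 11.047

λ ≈ 11.047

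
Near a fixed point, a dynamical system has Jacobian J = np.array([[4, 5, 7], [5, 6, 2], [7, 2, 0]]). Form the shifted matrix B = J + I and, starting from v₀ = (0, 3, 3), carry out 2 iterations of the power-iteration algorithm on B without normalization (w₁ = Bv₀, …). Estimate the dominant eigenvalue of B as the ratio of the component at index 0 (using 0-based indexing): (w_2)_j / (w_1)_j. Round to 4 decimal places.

μ ≈ 10.5000

B = J + I has rows (5, 5, 7); (5, 7, 2); (7, 2, 1)
w1 = Bv₀ = (36, 27, 9)
w2 = Bw1 = (378, 387, 315)
Ratio: 378/36 = 10.5000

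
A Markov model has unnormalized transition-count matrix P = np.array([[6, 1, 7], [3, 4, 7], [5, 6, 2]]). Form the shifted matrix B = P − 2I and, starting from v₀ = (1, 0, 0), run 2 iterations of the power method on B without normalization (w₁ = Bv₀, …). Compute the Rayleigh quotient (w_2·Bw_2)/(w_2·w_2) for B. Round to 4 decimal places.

μ ≈ 11.0944

B = P − 2I has rows (4, 1, 7); (3, 2, 7); (5, 6, 0)
w1 = Bv₀ = (4·1 + 1·0 + 7·0; 3·1 + 2·0 + 7·0; 5·1 + 6·0 + 0·0) = (4, 3, 5)
w2 = Bw1 = (4·4 + 1·3 + 7·5; 3·4 + 2·3 + 7·5; 5·4 + 6·3 + 0·5) = (54, 53, 38)
Bw2 = (535, 534, 588)
w2·Bw2 = 79536; w2·w2 = 7169; μ ≈ 79536/7169 = 11.0944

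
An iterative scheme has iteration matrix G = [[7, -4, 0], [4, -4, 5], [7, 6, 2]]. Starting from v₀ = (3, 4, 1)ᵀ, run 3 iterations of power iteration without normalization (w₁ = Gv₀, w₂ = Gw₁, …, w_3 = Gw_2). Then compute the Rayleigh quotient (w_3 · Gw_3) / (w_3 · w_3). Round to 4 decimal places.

w1 = Gv₀ = (5, 1, 47)
w2 = Gw1 = (31, 251, 135)
w3 = Gw2 = (-787, -205, 1993)
Gw3 = (-4689, 7637, -2753)
w3·Gw3 = (-787)·(-4689) + (-205)·7637 + 1993·(-2753) = -3362071; w3·w3 = (-787)·(-787) + (-205)·(-205) + 1993·1993 = 4633443
λ ≈ -3362071/4633443 = -0.7256

λ ≈ -0.7256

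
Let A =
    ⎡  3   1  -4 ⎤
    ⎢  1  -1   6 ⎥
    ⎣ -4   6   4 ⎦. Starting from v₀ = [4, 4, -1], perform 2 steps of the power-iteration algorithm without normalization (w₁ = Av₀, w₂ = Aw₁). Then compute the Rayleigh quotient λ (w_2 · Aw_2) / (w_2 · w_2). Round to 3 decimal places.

w1 = Av₀ = (20, -6, 4)
w2 = Aw1 = (38, 50, -100)
Aw2 = (564, -612, -252)
w2·Aw2 = 38·564 + 50·(-612) + (-100)·(-252) = 16032; w2·w2 = 38·38 + 50·50 + (-100)·(-100) = 13944
λ ≈ 16032/13944 = 1.150

λ ≈ 1.150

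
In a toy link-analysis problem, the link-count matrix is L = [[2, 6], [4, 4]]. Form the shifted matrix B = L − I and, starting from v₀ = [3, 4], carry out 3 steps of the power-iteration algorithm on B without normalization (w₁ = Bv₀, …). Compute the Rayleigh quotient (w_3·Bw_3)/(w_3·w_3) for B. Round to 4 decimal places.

6.9770

B = L − I has rows (1, 6); (4, 3)
w1 = Bv₀ = (27, 24)
w2 = Bw1 = (171, 180)
w3 = Bw2 = (1251, 1224)
Bw3 = (8595, 8676)
w3·Bw3 = 21371769; w3·w3 = 3063177; μ ≈ 21371769/3063177 = 6.9770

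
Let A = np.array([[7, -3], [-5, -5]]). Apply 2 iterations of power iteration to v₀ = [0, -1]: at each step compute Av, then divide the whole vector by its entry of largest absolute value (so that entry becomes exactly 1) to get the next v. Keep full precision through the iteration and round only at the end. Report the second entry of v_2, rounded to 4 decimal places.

Av0 = (3.00000, 5.00000); divide by 5.00000 → v1 = (0.60000, 1.00000)
Av1 = (1.20000, -8.00000); divide by -8.00000 → v2 = (-0.15000, 1.00000)
Requested entry of v2: -40/-40 = 1.0000

1.0000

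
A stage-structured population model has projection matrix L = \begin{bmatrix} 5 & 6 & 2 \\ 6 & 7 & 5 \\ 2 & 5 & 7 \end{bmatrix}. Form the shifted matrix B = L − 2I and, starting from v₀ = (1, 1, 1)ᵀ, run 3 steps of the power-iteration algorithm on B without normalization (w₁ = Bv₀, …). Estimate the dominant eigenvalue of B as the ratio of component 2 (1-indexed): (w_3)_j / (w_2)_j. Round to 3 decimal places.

B = L − 2I has rows (3, 6, 2); (6, 5, 5); (2, 5, 5)
w1 = Bv₀ = (3·1 + 6·1 + 2·1; 6·1 + 5·1 + 5·1; 2·1 + 5·1 + 5·1) = (11, 16, 12)
w2 = Bw1 = (3·11 + 6·16 + 2·12; 6·11 + 5·16 + 5·12; 2·11 + 5·16 + 5·12) = (153, 206, 162)
w3 = Bw2 = (2019, 2758, 2146)
Ratio: 2758/206 = 13.388

13.388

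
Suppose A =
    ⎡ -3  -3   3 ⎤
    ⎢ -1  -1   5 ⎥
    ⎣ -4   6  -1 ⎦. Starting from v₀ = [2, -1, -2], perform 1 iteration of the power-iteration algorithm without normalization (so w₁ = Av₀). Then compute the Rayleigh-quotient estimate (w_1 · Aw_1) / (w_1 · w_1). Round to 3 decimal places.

λ ≈ 1.272

w1 = Av₀ = (-9, -11, -12)
Aw1 = (24, -40, -18)
w1·Aw1 = (-9)·24 + (-11)·(-40) + (-12)·(-18) = 440; w1·w1 = (-9)·(-9) + (-11)·(-11) + (-12)·(-12) = 346
λ ≈ 440/346 = 1.272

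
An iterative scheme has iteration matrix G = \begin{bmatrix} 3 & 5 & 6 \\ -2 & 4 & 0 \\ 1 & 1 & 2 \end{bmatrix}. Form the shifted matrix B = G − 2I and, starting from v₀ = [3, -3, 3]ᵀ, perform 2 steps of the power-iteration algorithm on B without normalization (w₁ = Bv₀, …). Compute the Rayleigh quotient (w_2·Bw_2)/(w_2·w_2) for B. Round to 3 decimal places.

B = G − 2I has rows (1, 5, 6); (-2, 2, 0); (1, 1, 0)
w1 = Bv₀ = (1·3 + 5·(-3) + 6·3; (-2)·3 + 2·(-3) + 0·3; 1·3 + 1·(-3) + 0·3) = (6, -12, 0)
w2 = Bw1 = (1·6 + 5·(-12) + 6·0; (-2)·6 + 2·(-12) + 0·0; 1·6 + 1·(-12) + 0·0) = (-54, -36, -6)
Bw2 = (-270, 36, -90)
w2·Bw2 = 13824; w2·w2 = 4248; μ ≈ 13824/4248 = 3.254

μ ≈ 3.254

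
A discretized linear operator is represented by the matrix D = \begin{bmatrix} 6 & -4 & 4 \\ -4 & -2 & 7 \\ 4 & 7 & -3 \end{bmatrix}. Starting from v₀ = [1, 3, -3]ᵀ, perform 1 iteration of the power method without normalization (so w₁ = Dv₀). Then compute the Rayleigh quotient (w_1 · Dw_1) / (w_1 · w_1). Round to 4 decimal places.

-11.2913

w1 = Dv₀ = (6·1 + (-4)·3 + 4·(-3); (-4)·1 + (-2)·3 + 7·(-3); 4·1 + 7·3 + (-3)·(-3)) = (-18, -31, 34)
Dw1 = (152, 372, -391)
w1·Dw1 = (-18)·152 + (-31)·372 + 34·(-391) = -27562; w1·w1 = (-18)·(-18) + (-31)·(-31) + 34·34 = 2441
λ ≈ -27562/2441 = -11.2913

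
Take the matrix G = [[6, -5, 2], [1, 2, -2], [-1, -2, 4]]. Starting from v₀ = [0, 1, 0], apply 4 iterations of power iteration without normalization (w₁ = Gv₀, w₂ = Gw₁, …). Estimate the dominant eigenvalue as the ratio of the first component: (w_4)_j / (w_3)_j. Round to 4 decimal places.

5.5222

w1 = Gv₀ = (-5, 2, -2)
w2 = Gw1 = (-44, 3, -7)
w3 = Gw2 = (-293, -24, 10)
w4 = Gw3 = (-1618, -361, 381)
Ratio at component: -1618 / -293 = 5.5222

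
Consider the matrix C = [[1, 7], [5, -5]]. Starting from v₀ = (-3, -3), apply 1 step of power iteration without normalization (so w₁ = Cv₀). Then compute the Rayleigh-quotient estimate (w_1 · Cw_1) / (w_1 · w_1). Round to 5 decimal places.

λ ≈ 1.00000

w1 = Cv₀ = (1·(-3) + 7·(-3); 5·(-3) + (-5)·(-3)) = (-24, 0)
Cw1 = (-24, -120)
w1·Cw1 = (-24)·(-24) + 0·(-120) = 576; w1·w1 = (-24)·(-24) + 0·0 = 576
λ ≈ 576/576 = 1.00000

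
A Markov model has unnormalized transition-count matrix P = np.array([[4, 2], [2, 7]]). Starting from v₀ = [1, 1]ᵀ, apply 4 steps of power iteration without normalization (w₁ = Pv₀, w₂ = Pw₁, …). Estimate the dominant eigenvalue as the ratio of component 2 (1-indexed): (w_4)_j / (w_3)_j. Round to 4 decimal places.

8.0443

w1 = Pv₀ = (4·1 + 2·1; 2·1 + 7·1) = (6, 9)
w2 = Pw1 = (4·6 + 2·9; 2·6 + 7·9) = (42, 75)
w3 = Pw2 = (318, 609)
w4 = Pw3 = (2490, 4899)
Ratio at component: 4899 / 609 = 8.0443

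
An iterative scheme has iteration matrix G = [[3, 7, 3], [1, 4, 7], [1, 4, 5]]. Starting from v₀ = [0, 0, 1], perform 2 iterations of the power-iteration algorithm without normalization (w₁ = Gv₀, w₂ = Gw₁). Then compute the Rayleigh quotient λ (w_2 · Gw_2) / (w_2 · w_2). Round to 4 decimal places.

λ ≈ 11.2817

w1 = Gv₀ = (3, 7, 5)
w2 = Gw1 = (73, 66, 56)
Gw2 = (849, 729, 617)
w2·Gw2 = 73·849 + 66·729 + 56·617 = 144643; w2·w2 = 73·73 + 66·66 + 56·56 = 12821
λ ≈ 144643/12821 = 11.2817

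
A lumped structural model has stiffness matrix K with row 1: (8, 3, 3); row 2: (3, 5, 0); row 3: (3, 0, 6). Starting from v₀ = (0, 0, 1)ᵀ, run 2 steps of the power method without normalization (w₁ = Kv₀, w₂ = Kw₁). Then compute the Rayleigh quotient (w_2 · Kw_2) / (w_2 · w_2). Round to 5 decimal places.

w1 = Kv₀ = (3, 0, 6)
w2 = Kw1 = (42, 9, 45)
Kw2 = (498, 171, 396)
w2·Kw2 = 42·498 + 9·171 + 45·396 = 40275; w2·w2 = 42·42 + 9·9 + 45·45 = 3870
λ ≈ 40275/3870 = 10.40698

λ ≈ 10.40698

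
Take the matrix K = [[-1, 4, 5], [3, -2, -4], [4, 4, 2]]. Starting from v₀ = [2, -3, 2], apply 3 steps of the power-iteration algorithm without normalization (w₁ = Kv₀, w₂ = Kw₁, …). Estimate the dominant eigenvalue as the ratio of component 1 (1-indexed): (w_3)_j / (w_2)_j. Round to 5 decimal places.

λ ≈ -5.00000

w1 = Kv₀ = ((-1)·2 + 4·(-3) + 5·2; 3·2 + (-2)·(-3) + (-4)·2; 4·2 + 4·(-3) + 2·2) = (-4, 4, 0)
w2 = Kw1 = ((-1)·(-4) + 4·4 + 5·0; 3·(-4) + (-2)·4 + (-4)·0; 4·(-4) + 4·4 + 2·0) = (20, -20, 0)
w3 = Kw2 = (-100, 100, 0)
Ratio at component: -100 / 20 = -5.00000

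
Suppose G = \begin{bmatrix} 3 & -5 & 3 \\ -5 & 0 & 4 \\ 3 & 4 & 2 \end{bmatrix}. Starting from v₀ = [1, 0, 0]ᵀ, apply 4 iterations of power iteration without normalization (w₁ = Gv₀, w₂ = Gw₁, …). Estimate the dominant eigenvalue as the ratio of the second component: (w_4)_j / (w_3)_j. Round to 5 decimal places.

0.92340

w1 = Gv₀ = (3, -5, 3)
w2 = Gw1 = (43, -3, -5)
w3 = Gw2 = (129, -235, 107)
w4 = Gw3 = (1883, -217, -339)
Ratio at component: -217 / -235 = 0.92340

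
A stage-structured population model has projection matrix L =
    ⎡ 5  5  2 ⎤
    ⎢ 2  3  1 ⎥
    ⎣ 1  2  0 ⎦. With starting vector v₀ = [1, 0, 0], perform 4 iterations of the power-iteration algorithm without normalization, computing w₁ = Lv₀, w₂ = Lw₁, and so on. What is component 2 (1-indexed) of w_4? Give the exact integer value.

w1 = Lv₀ = (5·1 + 5·0 + 2·0; 2·1 + 3·0 + 1·0; 1·1 + 2·0 + 0·0) = (5, 2, 1)
w2 = Lw1 = (5·5 + 5·2 + 2·1; 2·5 + 3·2 + 1·1; 1·5 + 2·2 + 0·1) = (37, 17, 9)
w3 = Lw2 = (288, 134, 71)
w4 = Lw3 = (2252, 1049, 556)
The requested component of w4 is 1049.

1049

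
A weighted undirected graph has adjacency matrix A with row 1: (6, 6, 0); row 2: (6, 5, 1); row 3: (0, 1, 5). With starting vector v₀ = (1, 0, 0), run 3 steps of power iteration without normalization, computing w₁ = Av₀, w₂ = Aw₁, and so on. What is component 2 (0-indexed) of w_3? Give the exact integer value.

96

w1 = Av₀ = (6·1 + 6·0 + 0·0; 6·1 + 5·0 + 1·0; 0·1 + 1·0 + 5·0) = (6, 6, 0)
w2 = Aw1 = (6·6 + 6·6 + 0·0; 6·6 + 5·6 + 1·0; 0·6 + 1·6 + 5·0) = (72, 66, 6)
w3 = Aw2 = (828, 768, 96)
The requested component of w3 is 96.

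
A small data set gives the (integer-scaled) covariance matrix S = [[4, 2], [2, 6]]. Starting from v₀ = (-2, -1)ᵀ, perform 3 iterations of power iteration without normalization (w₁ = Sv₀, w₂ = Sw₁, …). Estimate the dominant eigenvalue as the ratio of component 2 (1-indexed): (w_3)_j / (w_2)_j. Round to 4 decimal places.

7.5000

w1 = Sv₀ = (4·(-2) + 2·(-1); 2·(-2) + 6·(-1)) = (-10, -10)
w2 = Sw1 = (4·(-10) + 2·(-10); 2·(-10) + 6·(-10)) = (-60, -80)
w3 = Sw2 = (-400, -600)
Ratio at component: -600 / -80 = 7.5000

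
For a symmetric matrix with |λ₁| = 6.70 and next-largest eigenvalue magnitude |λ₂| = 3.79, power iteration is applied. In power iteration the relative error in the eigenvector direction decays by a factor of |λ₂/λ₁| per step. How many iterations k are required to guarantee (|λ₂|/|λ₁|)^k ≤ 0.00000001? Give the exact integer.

|λ₂/λ₁| = 3.79/6.70 = 0.56567
Need k ≥ ln(0.00000001) / ln(0.56567) = -18.4207 / -0.5697 ≈ 32.332
Smallest integer k satisfying the bound: 33

33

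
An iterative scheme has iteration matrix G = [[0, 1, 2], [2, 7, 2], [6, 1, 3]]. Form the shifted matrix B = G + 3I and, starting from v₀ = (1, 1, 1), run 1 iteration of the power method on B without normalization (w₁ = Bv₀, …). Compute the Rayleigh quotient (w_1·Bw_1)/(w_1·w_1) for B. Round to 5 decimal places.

B = G + 3I has rows (3, 1, 2); (2, 10, 2); (6, 1, 6)
w1 = Bv₀ = (6, 14, 13)
Bw1 = (58, 178, 128)
w1·Bw1 = 4504; w1·w1 = 401; μ ≈ 4504/401 = 11.23192

μ ≈ 11.23192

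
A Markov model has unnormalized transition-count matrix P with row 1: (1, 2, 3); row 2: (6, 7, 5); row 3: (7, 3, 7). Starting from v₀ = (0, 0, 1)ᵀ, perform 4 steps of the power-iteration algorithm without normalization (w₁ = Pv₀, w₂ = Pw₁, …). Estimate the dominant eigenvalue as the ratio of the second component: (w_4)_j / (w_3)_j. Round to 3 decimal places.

w1 = Pv₀ = (3, 5, 7)
w2 = Pw1 = (34, 88, 85)
w3 = Pw2 = (465, 1245, 1097)
w4 = Pw3 = (6246, 16990, 14669)
Ratio at component: 16990 / 1245 = 13.647

λ ≈ 13.647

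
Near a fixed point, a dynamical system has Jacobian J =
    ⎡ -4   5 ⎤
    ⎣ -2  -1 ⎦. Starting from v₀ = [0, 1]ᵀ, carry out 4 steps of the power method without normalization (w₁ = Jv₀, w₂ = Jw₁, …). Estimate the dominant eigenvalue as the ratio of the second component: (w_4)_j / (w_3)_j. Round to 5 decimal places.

w1 = Jv₀ = (5, -1)
w2 = Jw1 = (-25, -9)
w3 = Jw2 = (55, 59)
w4 = Jw3 = (75, -169)
Ratio at component: -169 / 59 = -2.86441

-2.86441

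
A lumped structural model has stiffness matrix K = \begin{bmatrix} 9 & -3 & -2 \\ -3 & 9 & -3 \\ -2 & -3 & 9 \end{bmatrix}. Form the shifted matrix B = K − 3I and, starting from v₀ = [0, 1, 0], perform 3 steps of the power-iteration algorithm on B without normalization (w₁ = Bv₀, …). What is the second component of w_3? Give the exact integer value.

B = K − 3I has rows (6, -3, -2); (-3, 6, -3); (-2, -3, 6)
w1 = Bv₀ = (6·0 + (-3)·1 + (-2)·0; (-3)·0 + 6·1 + (-3)·0; (-2)·0 + (-3)·1 + 6·0) = (-3, 6, -3)
w2 = Bw1 = (6·(-3) + (-3)·6 + (-2)·(-3); (-3)·(-3) + 6·6 + (-3)·(-3); (-2)·(-3) + (-3)·6 + 6·(-3)) = (-30, 54, -30)
w3 = Bw2 = (-282, 504, -282)
Requested component of w3: 504

504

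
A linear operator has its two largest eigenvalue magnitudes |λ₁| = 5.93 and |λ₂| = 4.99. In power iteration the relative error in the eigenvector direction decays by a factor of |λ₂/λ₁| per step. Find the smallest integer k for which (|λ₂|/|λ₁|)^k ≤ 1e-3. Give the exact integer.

|λ₂/λ₁| = 4.99/5.93 = 0.84148
Need k ≥ ln(1e-3) / ln(0.84148) = -6.9078 / -0.1726 ≈ 40.024
Smallest integer k satisfying the bound: 41

41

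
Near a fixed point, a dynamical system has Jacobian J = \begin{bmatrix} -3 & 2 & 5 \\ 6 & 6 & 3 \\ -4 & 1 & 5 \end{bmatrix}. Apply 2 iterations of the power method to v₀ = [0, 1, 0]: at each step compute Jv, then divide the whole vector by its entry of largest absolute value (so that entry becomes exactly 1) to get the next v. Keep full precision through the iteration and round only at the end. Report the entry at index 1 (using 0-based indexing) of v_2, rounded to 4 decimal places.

Jv0 = (2.00000, 6.00000, 1.00000); divide by 6.00000 → v1 = (0.33333, 1.00000, 0.16667)
Jv1 = (1.83333, 8.50000, 0.50000); divide by 8.50000 → v2 = (0.21569, 1.00000, 0.05882)
Requested entry of v2: 51/51 = 1.0000

1.0000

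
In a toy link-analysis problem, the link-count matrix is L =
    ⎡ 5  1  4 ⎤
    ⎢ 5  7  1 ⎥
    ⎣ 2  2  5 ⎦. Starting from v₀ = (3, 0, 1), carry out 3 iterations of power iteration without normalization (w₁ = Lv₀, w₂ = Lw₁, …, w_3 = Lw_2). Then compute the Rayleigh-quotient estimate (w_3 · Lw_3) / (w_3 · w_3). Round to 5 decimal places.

λ ≈ 10.57952

w1 = Lv₀ = (5·3 + 1·0 + 4·1; 5·3 + 7·0 + 1·1; 2·3 + 2·0 + 5·1) = (19, 16, 11)
w2 = Lw1 = (5·19 + 1·16 + 4·11; 5·19 + 7·16 + 1·11; 2·19 + 2·16 + 5·11) = (155, 218, 125)
w3 = Lw2 = (1493, 2426, 1371)
Lw3 = (15375, 25818, 14693)
w3·Lw3 = 1493·15375 + 2426·25818 + 1371·14693 = 105733446; w3·w3 = 1493·1493 + 2426·2426 + 1371·1371 = 9994166
λ ≈ 105733446/9994166 = 10.57952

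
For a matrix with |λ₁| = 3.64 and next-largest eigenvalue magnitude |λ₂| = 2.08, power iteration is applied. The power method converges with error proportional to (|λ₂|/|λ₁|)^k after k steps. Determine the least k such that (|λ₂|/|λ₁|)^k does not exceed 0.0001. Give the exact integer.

17

|λ₂/λ₁| = 2.08/3.64 = 0.57143
Need k ≥ ln(0.0001) / ln(0.57143) = -9.2103 / -0.5596 ≈ 16.458
Smallest integer k satisfying the bound: 17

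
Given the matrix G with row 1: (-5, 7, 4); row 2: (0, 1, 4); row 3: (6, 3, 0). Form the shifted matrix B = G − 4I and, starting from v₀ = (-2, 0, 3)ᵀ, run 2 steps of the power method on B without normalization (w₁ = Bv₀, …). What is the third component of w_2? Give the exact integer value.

B = G − 4I has rows (-9, 7, 4); (0, -3, 4); (6, 3, -4)
w1 = Bv₀ = (30, 12, -24)
w2 = Bw1 = (-282, -132, 312)
Requested component of w2: 312

312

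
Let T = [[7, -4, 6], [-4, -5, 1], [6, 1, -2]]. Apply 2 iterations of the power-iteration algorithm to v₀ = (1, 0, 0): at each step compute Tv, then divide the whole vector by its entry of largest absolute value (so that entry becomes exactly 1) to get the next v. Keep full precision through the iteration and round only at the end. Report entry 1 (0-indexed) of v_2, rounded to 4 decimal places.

-0.0198

Tv0 = (7.00000, -4.00000, 6.00000); divide by 7.00000 → v1 = (1.00000, -0.57143, 0.85714)
Tv1 = (14.42857, -0.28571, 3.71429); divide by 14.42857 → v2 = (1.00000, -0.01980, 0.25743)
Requested entry of v2: -2/101 = -0.0198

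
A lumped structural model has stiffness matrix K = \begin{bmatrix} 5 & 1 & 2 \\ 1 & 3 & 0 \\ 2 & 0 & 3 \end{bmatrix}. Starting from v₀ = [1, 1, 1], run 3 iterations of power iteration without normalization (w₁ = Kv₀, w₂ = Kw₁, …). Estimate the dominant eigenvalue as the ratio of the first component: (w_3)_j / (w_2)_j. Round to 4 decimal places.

w1 = Kv₀ = (8, 4, 5)
w2 = Kw1 = (54, 20, 31)
w3 = Kw2 = (352, 114, 201)
Ratio at component: 352 / 54 = 6.5185

6.5185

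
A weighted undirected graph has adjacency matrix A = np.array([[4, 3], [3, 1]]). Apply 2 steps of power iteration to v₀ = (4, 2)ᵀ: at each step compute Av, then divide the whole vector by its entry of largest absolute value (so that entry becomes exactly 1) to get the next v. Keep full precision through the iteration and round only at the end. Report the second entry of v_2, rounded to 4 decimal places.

0.6154

Av0 = (22.00000, 14.00000); divide by 22.00000 → v1 = (1.00000, 0.63636)
Av1 = (5.90909, 3.63636); divide by 5.90909 → v2 = (1.00000, 0.61538)
Requested entry of v2: 80/130 = 0.6154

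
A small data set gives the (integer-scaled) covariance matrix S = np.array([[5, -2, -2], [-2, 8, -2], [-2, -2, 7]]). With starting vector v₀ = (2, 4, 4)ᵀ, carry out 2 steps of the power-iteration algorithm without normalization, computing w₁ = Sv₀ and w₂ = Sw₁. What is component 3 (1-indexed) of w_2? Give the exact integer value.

84

w1 = Sv₀ = (5·2 + (-2)·4 + (-2)·4; (-2)·2 + 8·4 + (-2)·4; (-2)·2 + (-2)·4 + 7·4) = (-6, 20, 16)
w2 = Sw1 = (5·(-6) + (-2)·20 + (-2)·16; (-2)·(-6) + 8·20 + (-2)·16; (-2)·(-6) + (-2)·20 + 7·16) = (-102, 140, 84)
The requested component of w2 is 84.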